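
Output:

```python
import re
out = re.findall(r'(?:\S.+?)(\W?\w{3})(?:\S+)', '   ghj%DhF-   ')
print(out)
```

['%DhF']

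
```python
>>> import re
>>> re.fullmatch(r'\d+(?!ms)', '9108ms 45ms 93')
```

The negative lookahead/lookbehind blocks any match where the forbidden context is present.
`re.fullmatch` is like wrapping the pattern in `^…$` (in single-line mode).
Here the pattern can't cover the whole string, so the call returns None.

None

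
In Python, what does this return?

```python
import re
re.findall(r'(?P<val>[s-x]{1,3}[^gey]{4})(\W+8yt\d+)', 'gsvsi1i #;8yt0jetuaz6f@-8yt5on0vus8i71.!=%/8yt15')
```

[('svsi1i ', '#;8yt0'), ('tuaz6f', '@-8yt5'), ('vus8i71', '.!=%/8yt15')]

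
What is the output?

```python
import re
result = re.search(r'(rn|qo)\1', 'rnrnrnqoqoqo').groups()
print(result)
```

('rn',)

`\1` is not a pattern — it's the concrete string captured by group 1, re-applied verbatim.
`search` walks the string left to right and returns the first match it finds.
The match spans [0:4] → 'rnrn'.
Captured: group 1 = 'rn'.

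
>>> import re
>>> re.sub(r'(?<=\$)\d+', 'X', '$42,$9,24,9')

Because the assertion is zero-width, the text it checks is not consumed and won't appear in the result.
Each match is replaced by 'X'.

'$X,$X,24,9'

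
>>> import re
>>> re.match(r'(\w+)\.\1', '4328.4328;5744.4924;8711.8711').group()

`re.match` won't scan ahead — the pattern has to work from the very first character.
The match spans [0:9] → '4328.4328'.

'4328.4328'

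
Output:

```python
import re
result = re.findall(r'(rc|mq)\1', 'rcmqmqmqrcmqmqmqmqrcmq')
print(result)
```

The backreference `\1` re-matches whatever the first group consumed, character for character.
Matches: at [2:6] match 'mqmq', group 1 = 'mq'; at [10:14] match 'mqmq', group 1 = 'mq'; at [14:18] match 'mqmq', group 1 = 'mq'.
Because there's exactly one group, `findall` drops the full match and keeps group 1 from each hit.

['mq', 'mq', 'mq']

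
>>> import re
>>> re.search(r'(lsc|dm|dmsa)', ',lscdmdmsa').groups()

`re.search` scans for the first position where the pattern succeeds.
The match spans [1:4] → 'lsc'.
Captured: group 1 = 'lsc'.

('lsc',)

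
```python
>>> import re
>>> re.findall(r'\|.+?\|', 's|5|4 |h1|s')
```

['|5|', '|h1|']

A `+?`/`*?`/`{m,n}?` starts at its minimum and grows only as far as needed for what follows to match.
Walking the string: at [1:4] → '|5|'; at [6:10] → '|h1|'.
Since nothing is captured, `findall` lists the 2 matched substrings directly.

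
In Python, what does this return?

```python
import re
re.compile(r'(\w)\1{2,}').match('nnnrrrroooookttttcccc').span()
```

(0, 3)

After group 1 captures some text, `\1` only succeeds where that same text appears again.
With `match`, the pattern is implicitly anchored at the beginning.
The match spans [0:3] → 'nnn'.
Captured: group 1 = 'n'.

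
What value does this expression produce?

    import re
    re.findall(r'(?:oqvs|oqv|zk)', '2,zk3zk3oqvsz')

['zk', 'zk', 'oqvs']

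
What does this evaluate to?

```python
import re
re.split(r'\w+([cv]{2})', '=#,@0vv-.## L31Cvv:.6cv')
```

Pattern: one or more of a word character; then exactly 2 of one of [cv] (captured).
Matches to split on: at [4:7] → '0vv'; at [12:18] → 'L31Cvv'; at [20:23] → '6cv'.
The group in the pattern means `split` returns the separators' captures alongside the pieces.

['=#,@', 'vv', '-.## ', 'vv', ':.', 'cv', '']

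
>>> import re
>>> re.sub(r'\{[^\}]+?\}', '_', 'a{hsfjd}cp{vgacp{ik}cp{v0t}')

Matches: at [1:8] → '{hsfjd}'; at [10:20] → '{vgacp{ik}'; at [22:27] → '{v0t}'.
`sub` substitutes '_' at each match site.

'a_cp_cp_'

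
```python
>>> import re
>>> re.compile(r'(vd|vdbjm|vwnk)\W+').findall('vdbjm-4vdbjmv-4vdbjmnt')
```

Matches: at [0:6] match 'vdbjm-', group 1 = 'vdbjm'.
One capturing group, so `findall` returns just the captured substring from the one match — 1 in all.

['vdbjm']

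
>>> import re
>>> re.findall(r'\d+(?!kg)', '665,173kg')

['665', '17']

The negative lookaround is zero-width — it rules out positions where the adjacent text would match, without consuming anything.
Scanning left to right: at [0:3] → '665'; at [4:6] → '17'.
Since nothing is captured, `findall` lists the 2 matched substrings directly.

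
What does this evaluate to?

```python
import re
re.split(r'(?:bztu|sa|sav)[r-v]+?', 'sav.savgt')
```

Splitting on the pattern gives 3 pieces.

['', '.', 'gt']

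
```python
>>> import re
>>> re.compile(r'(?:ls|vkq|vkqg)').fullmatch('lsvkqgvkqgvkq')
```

None

`re.fullmatch` is like wrapping the pattern in `^…$` (in single-line mode).
Here there's no way to consume every character, so the call returns None.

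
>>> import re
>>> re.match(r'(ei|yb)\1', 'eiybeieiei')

`re.match` won't scan ahead — the pattern has to work from the very first character.
Here the pattern fails at index 0, so the call returns None.

None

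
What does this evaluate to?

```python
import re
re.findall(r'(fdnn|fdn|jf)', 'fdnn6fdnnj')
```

Alternation isn't longest-match — the leftmost alternative that fits at this position is chosen.
Scanning left to right: at [0:4] match 'fdnn', group 1 = 'fdnn'; at [5:9] match 'fdnn', group 1 = 'fdnn'.
With a single group, `findall` returns only what that group captured — 2 items.

['fdnn', 'fdnn']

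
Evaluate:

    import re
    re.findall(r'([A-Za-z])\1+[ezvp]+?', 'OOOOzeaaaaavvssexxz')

A backreference is literal: `\1` must see the identical characters the first group matched.
Matches: at [0:5] match 'OOOOz', group 1 = 'O'; at [6:12] match 'aaaaav', group 1 = 'a'; at [13:16] match 'sse', group 1 = 's'; at [16:19] match 'xxz', group 1 = 'x'.
One capturing group, so `findall` returns just the captured substring from each match — 4 in all.

['O', 'a', 's', 'x']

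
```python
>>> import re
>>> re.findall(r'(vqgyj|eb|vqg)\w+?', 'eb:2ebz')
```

['eb']

Matches: at [4:7] match 'ebz', group 1 = 'eb'.
`findall` collects group 1 from the one match (1 total).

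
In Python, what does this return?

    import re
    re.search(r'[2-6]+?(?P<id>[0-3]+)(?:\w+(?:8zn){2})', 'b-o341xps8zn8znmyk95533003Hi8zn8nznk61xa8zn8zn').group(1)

'1'

Pattern: one or more of a character in [2-6] (lazy); then one or more of a character in [0-3] (captured as 'id'); then one or more of a word character, then the literal '8zn' repeated 2 times (non-capturing group).
`search` walks the string left to right and returns the first match it finds.
The match spans [3:46] → '341xps8zn8znmyk95533003Hi8zn8nznk61xa8zn8zn'.
Captured: group 1 = '1'.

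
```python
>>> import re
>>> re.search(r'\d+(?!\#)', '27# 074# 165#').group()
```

'2'

The negative lookahead/lookbehind blocks any match where the forbidden context is present.
The match spans [0:1] → '2'.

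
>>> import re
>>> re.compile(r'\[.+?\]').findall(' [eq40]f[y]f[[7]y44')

The `?` after the quantifier makes it lazy — it takes as little as possible before letting the rest of the pattern try.
Matches: at [1:7] → '[eq40]'; at [8:11] → '[y]'; at [12:16] → '[[7]'.
No capturing groups, so `findall` returns the 3 full match strings.

['[eq40]', '[y]', '[[7]']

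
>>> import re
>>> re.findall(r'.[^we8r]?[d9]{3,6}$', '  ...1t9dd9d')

['1t9dd9d']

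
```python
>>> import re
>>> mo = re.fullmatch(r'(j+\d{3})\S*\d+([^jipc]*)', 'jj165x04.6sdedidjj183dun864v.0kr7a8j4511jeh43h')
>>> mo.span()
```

(0, 46)

The pattern matches one or more of the literal 'j', then exactly 3 of a digit (captured); then zero or more of a non-whitespace character, then one or more of a digit; then zero or more of any character except [jipc] (captured).
`re.fullmatch` is like wrapping the pattern in `^…$` (in single-line mode).
The match spans [0:46] → 'jj165x04.6sdedidjj183dun864v.0kr7a8j4511jeh43h'.
Captured: group 1 = 'jj165', group 2 = 'h'.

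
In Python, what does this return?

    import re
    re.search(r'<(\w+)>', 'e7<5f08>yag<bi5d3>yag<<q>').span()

(2, 8)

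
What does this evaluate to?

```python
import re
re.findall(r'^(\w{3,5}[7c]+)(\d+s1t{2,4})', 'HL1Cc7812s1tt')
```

[('HL1Cc7', '812s1tt')]

Pattern: anchored at the start of the string; then 3 to 5 of a word character, then one or more of one of [7c] (captured); then one or more of a digit, then the literal 's1', then 2 to 4 of a literal 't' (captured).
Matches: at [0:13] match 'HL1Cc7812s1tt', groups = ('HL1Cc7', '812s1tt').
`findall` packs the 2 group values into a tuple for every match.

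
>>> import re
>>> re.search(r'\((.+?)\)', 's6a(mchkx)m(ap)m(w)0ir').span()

(3, 10)

A non-greedy quantifier consumes as few characters as it can — just enough that the remainder of the pattern still matches from where it stops; whatever follows it matches normally.
`re.search` tries every starting position until one works.
The match spans [3:10] → '(mchkx)'.
Captured: group 1 = 'mchkx'.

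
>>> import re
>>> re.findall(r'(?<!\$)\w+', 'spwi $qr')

['spwi', 'r']

The negative lookaround is zero-width — it rules out positions where the adjacent text would match, without consuming anything.
`findall` yields the raw match text (2 of them) because the pattern has no groups.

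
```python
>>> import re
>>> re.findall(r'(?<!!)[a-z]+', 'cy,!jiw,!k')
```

`(?!…)`/`(?<!…)` only lets a position through if the neighbouring text does NOT match; no characters are consumed.
Scanning left to right: at [0:2] → 'cy'; at [5:7] → 'iw'.
With no groups in the pattern, `findall` gives back each whole match — 2 here.

['cy', 'iw']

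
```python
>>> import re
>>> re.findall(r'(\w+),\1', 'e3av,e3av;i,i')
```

A backreference is literal: `\1` must see the identical characters the first group matched.
Scanning left to right: at [0:9] match 'e3av,e3av', group 1 = 'e3av'; at [10:13] match 'i,i', group 1 = 'i'.
Because there's exactly one group, `findall` drops the full match and keeps group 1 from each hit.

['e3av', 'i']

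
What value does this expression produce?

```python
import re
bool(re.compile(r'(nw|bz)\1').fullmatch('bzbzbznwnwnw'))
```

False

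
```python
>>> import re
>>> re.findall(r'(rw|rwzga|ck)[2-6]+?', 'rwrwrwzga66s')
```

Walking the string: at [4:10] match 'rwzga6', group 1 = 'rwzga'.
`findall` collects group 1 from the one match (1 total).

['rwzga']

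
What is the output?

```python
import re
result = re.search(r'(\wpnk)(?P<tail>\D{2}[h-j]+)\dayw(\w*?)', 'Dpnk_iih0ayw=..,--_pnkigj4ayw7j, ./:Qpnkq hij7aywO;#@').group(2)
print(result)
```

The match spans [0:12] → 'Dpnk_iih0ayw'.
Captured: group 1 = 'Dpnk', group 2 = '_iih', group 3 = ''.

_iih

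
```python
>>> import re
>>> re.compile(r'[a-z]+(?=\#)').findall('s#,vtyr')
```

The positive lookaround only admits positions where the adjacent text matches; those characters stay outside the span.
Scanning left to right: at [0:1] → 's'.
No capturing groups, so `findall` returns the 1 full match string.

['s']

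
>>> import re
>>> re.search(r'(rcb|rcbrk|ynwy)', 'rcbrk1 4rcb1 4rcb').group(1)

The regex engine tests alternatives in the order written; an earlier branch that matches wins even if a later one would match more.
`search` walks the string left to right and returns the first match it finds.
The match spans [0:3] → 'rcb'.
Captured: group 1 = 'rcb'.

'rcb'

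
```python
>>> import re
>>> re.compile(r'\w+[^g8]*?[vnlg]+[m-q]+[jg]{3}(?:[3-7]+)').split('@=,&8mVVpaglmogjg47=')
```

Pattern: one or more of a word character; then zero or more of any character except [g8] (lazy); then one or more of one of [vnlg], then one or more of a character in [m-q], then exactly 3 of one of [jg]; then one or more of a character in [3-7] (non-capturing group).
Matches to split on: at [4:19] → '8mVVpaglmogjg47'.
The string is cut at each match, leaving 2 pieces.

['@=,&', '=']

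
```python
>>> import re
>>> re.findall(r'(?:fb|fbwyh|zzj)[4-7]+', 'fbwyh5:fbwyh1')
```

['fbwyh5']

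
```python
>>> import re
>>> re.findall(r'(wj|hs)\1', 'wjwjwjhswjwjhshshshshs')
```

['wj', 'wj', 'hs', 'hs']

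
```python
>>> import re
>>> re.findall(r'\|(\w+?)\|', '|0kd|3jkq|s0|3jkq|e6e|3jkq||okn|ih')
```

['0kd', 's0', 'e6e', 'okn']

Scanning left to right: at [0:5] match '|0kd|', group 1 = '0kd'; at [9:13] match '|s0|', group 1 = 's0'; at [17:22] match '|e6e|', group 1 = 'e6e'; at [27:32] match '|okn|', group 1 = 'okn'.
One capturing group, so `findall` returns just the captured substring from each match — 4 in all.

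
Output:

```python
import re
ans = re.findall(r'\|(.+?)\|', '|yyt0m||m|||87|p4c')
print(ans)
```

['yyt0m', 'm', '|87']

A non-greedy quantifier consumes as few characters as it can — just enough that the remainder of the pattern still matches from where it stops; whatever follows it matches normally.
With a single group, `findall` returns only what that group captured — 3 items.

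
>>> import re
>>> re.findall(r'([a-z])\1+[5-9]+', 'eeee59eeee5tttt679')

['e', 'e', 't']

`\1` has to match the exact text group 1 already captured.
Matches: at [0:6] match 'eeee59', group 1 = 'e'; at [6:11] match 'eeee5', group 1 = 'e'; at [11:18] match 'tttt679', group 1 = 't'.
`findall` collects group 1 from each match (3 total).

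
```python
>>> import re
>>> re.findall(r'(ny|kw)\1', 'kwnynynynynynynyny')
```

`\1` is not a pattern — it's the concrete string captured by group 1, re-applied verbatim.
`findall` collects group 1 from each match (4 total).

['ny', 'ny', 'ny', 'ny']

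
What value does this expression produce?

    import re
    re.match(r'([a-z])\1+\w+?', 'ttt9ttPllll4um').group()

'ttt9'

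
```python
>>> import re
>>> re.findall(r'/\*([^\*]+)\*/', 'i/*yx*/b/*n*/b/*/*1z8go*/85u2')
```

['yx', 'n', '1z8go']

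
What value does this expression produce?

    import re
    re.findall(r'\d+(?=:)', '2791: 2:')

Lookahead/lookbehind check context without consuming it, so the matched span excludes the asserted characters.
No capturing groups, so `findall` returns the 2 full match strings.

['2791', '2']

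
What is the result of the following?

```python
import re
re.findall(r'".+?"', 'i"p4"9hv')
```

Walking the string: at [1:5] → '"p4"'.
With no groups in the pattern, `findall` gives back each whole match — 1 here.

['"p4"']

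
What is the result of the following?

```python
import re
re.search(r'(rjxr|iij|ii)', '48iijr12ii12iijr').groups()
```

('iij',)

The match spans [2:5] → 'iij'.
Captured: group 1 = 'iij'.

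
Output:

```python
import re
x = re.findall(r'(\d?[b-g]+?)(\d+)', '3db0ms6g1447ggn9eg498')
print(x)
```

Pattern: optionally a digit, then one or more of a character in [b-g] (lazy) (captured); then one or more of a digit (captured).
Matches: at [0:4] match '3db0', groups = ('3db', '0'); at [6:12] match '6g1447', groups = ('6g', '1447'); at [15:21] match '9eg498', groups = ('9eg', '498').
`findall` packs the 2 group values into a tuple for every match.

[('3db', '0'), ('6g', '1447'), ('9eg', '498')]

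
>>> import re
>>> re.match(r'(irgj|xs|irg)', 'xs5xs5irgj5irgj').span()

(0, 2)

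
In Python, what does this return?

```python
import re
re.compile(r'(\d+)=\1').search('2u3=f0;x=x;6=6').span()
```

After group 1 captures some text, `\1` only succeeds where that same text appears again.
The match spans [11:14] → '6=6'.

(11, 14)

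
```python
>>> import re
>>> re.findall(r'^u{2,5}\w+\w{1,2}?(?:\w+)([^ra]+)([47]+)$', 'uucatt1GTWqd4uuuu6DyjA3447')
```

Multiple groups make `findall` return tuples — one 2-tuple for the one match.

[('4', '7')]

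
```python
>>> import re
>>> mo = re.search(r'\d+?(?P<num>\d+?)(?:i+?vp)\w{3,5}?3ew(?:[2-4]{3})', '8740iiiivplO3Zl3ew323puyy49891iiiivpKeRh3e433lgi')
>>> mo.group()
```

Pattern: one or more of a digit (lazy); then one or more of a digit (lazy) (captured as 'num'); then one or more of a literal 'i' (lazy), then the literal 'vp' (non-capturing group); then 3 to 5 of a word character (lazy), then the literal '3ew'; then exactly 3 of a character in [2-4] (non-capturing group).
Unlike `match`, `search` isn't anchored — it looks for the pattern anywhere in the string.
The match spans [0:21] → '8740iiiivplO3Zl3ew323'.
Captured: group 1 = '740'.

'8740iiiivplO3Zl3ew323'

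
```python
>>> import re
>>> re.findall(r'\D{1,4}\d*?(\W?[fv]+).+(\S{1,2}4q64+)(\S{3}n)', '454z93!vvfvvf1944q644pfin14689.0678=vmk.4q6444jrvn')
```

[('!vvfvvf', '.4q6444', 'jrvn')]

`findall` packs the 3 group values into a tuple for every match.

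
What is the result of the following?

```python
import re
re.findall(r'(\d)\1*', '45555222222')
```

`\1` is not a pattern — it's the concrete string captured by group 1, re-applied verbatim.
`findall` collects group 1 from each match (3 total).

['4', '5', '2']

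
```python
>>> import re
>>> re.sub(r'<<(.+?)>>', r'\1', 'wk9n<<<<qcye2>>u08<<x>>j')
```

'wk9n<<qcye2u08xj'

A non-greedy quantifier consumes as few characters as it can — just enough that the remainder of the pattern still matches from where it stops; whatever follows it matches normally.
Matches: at [4:15] → '<<<<qcye2>>'; at [18:23] → '<<x>>'.
Each match is replaced using the text its own group 1 captured.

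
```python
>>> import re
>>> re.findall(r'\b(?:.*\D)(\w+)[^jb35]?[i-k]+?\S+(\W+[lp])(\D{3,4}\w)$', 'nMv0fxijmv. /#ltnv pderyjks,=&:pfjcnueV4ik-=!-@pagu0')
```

This matches a word boundary (`\b`, zero-width); then zero or more of any character, then a non-digit (non-capturing group); then one or more of a word character (captured); then optionally any character except [jb35], then one or more of a character in [i-k] (lazy), then one or more of a non-whitespace character; then one or more of a non-word character, then one of [lp] (captured); then 3 to 4 of a non-digit, then a word character (captured); then anchored at the end.
3 groups means the one result is a tuple of 3 captured strings — 1 here.

[('4i', '@p', 'agu0')]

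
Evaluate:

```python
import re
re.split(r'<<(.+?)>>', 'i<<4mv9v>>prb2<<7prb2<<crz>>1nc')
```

['i', '4mv9v', 'prb2', '7prb2<<crz', '1nc']

Matches to split on: at [1:10] → '<<4mv9v>>'; at [14:28] → '<<7prb2<<crz>>'.
The group in the pattern means `split` returns the separators' captures alongside the pieces.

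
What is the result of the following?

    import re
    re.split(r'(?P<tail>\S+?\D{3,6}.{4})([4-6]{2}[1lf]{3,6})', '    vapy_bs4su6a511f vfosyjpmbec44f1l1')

['    vapy_bs4su6a511f ', 'vfosyjpmbec', '44f1l1', '']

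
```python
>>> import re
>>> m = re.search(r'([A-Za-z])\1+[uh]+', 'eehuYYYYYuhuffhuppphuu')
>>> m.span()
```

(0, 4)

After group 1 captures some text, `\1` only succeeds where that same text appears again.
`re.search` tries every starting position until one works.
The match spans [0:4] → 'eehu'.
Captured: group 1 = 'e'.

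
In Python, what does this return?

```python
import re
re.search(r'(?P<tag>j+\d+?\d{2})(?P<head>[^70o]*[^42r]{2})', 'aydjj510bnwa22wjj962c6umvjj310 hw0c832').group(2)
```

The match spans [3:31] → 'jj510bnwa22wjj962c6umvjj310 '.
Captured: group 1 = 'jj510', group 2 = 'bnwa22wjj962c6umvjj310 '.

'bnwa22wjj962c6umvjj310 '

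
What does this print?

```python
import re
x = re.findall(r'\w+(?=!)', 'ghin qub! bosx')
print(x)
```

The lookaround is zero-width — it requires the adjacent text to match without consuming it, so the asserted text isn't part of the match.
Walking the string: at [5:8] → 'qub'.
`findall` yields the raw match text (1 of them) because the pattern has no groups.

['qub']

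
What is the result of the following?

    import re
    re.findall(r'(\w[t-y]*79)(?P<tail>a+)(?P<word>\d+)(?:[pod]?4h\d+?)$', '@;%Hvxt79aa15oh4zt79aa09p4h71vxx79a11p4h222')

Pattern: a word character, then zero or more of a character in [t-y], then the literal '79' (captured); then one or more of a literal 'a' (captured as 'tail'); then one or more of a digit (captured as 'word'); then optionally one of [pod], then the literal '4h', then one or more of a digit (lazy) (non-capturing group); then anchored at the end.
3 groups means the one result is a tuple of 3 captured strings — 1 here.

[('1vxx79', 'a', '11')]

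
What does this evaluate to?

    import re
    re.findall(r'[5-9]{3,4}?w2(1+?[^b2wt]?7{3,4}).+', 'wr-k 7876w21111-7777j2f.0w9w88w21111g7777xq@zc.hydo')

['1111-7777']

`findall` collects group 1 from the one match (1 total).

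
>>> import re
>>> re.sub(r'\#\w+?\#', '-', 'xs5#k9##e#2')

'xs5--2'

Every occurrence is swapped for '-'.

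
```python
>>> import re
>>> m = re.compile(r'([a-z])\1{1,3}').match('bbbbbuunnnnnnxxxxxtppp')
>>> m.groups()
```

('b',)

The match spans [0:4] → 'bbbb'.
Captured: group 1 = 'b'.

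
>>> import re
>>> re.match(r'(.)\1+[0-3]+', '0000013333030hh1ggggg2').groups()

('0',)

A backreference is literal: `\1` must see the identical characters the first group matched.
`re.match` only tries the pattern at the start of the string.
The match spans [0:13] → '0000013333030'.
Captured: group 1 = '0'.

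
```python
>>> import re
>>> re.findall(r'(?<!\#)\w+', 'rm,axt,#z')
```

`(?!…)`/`(?<!…)` only lets a position through if the neighbouring text does NOT match; no characters are consumed.
Walking the string: at [0:2] → 'rm'; at [3:6] → 'axt'.
Since nothing is captured, `findall` lists the 2 matched substrings directly.

['rm', 'axt']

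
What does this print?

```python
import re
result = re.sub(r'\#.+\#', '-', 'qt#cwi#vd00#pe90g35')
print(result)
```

qt-pe90g35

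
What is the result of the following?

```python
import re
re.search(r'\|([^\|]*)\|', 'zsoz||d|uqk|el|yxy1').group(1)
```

''

The match spans [4:6] → '||'.
Captured: group 1 = ''.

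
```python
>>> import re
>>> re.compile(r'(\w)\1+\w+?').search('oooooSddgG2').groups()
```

The match spans [0:6] → 'oooooS'.
Captured: group 1 = 'o'.

('o',)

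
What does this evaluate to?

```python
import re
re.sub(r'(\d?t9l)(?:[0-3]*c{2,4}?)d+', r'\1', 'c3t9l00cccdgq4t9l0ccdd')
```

'c3t9lgq4t9l'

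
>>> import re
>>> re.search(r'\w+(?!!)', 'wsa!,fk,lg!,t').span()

(0, 2)

`(?!…)`/`(?<!…)` only lets a position through if the neighbouring text does NOT match; no characters are consumed.
`search` walks the string left to right and returns the first match it finds.
The match spans [0:2] → 'ws'.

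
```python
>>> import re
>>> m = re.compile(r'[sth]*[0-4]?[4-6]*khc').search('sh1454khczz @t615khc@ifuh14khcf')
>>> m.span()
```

(0, 9)

This matches zero or more of one of [sth], then optionally a character in [0-4]; then zero or more of a character in [4-6], then the literal 'khc'.
`search` walks the string left to right and returns the first match it finds.
The match spans [0:9] → 'sh1454khc'.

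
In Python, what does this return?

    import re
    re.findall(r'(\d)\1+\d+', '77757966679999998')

`\1` has to match the exact text group 1 already captured.
One capturing group, so `findall` returns just the captured substring from the one match — 1 in all.

['7']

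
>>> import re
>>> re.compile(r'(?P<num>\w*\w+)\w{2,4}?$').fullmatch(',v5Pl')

Pattern: zero or more of a word character, then one or more of a word character (captured as 'num'); then 2 to 4 of a word character (lazy); then anchored at the end.
`fullmatch` succeeds only if the pattern covers the string from start to end.
Here there's no way to consume every character, so the call returns None.

None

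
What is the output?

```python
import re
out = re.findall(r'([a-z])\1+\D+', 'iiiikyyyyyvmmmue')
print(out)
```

['i']

After group 1 captures some text, `\1` only succeeds where that same text appears again.
`findall` collects group 1 from the one match (1 total).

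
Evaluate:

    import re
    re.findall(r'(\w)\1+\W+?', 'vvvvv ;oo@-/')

['v', 'o']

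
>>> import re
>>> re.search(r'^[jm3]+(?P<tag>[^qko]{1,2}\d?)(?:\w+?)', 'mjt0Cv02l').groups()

('t0',)

The match spans [0:5] → 'mjt0C'.
Captured: group 1 = 't0'.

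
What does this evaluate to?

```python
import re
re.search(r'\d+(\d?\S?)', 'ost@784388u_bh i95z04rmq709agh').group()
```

'784388u'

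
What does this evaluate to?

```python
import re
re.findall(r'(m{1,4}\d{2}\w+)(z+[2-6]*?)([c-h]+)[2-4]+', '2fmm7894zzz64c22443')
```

[('mm7894zz', 'z64', 'c')]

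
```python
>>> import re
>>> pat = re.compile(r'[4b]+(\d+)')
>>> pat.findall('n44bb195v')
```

['195']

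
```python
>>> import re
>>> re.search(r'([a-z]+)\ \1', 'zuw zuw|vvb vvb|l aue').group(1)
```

`\1` is not a pattern — it's the concrete string captured by group 1, re-applied verbatim.
`re.search` scans for the first position where the pattern succeeds.
The match spans [0:7] → 'zuw zuw'.
Captured: group 1 = 'zuw'.

'zuw'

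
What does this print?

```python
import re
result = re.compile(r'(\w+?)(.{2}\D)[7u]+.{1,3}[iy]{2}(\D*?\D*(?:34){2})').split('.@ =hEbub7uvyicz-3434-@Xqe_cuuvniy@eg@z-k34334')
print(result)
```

Pattern: one or more of a word character (lazy) (captured); then exactly 2 of any character, then a non-digit (captured); then one or more of one of [7u]; then 1 to 3 of any character, then exactly 2 of one of [iy]; then zero or more of a non-digit (lazy), then zero or more of a non-digit, then the literal '34' repeated 2 times (captured).
Matches to split on: at [4:21] → 'hEbub7uvyicz-3434'.
Because the pattern has a capturing group, `split` also inserts each captured text between the pieces.

['.@ =', 'hE', 'bub', 'cz-3434', '-@Xqe_cuuvniy@eg@z-k34334']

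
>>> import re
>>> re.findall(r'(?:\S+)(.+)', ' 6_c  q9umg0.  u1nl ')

With a single group, `findall` returns only what that group captured — 1 item.

['  q9umg0.  u1nl ']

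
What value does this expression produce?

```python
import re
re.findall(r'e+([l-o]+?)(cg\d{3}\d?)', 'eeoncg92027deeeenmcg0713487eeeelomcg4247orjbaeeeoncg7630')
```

This matches one or more of a literal 'e'; then one or more of a character in [l-o] (lazy) (captured); then the literal 'cg', then exactly 3 of a digit, then optionally a digit (captured).
`findall` packs the 2 group values into a tuple for every match.

[('on', 'cg9202'), ('nm', 'cg0713'), ('lom', 'cg4247'), ('on', 'cg7630')]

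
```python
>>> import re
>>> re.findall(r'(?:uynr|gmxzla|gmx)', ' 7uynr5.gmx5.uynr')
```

Scanning left to right: at [2:6] → 'uynr'; at [8:11] → 'gmx'; at [13:17] → 'uynr'.
No capturing groups, so `findall` returns the 3 full match strings.

['uynr', 'gmx', 'uynr']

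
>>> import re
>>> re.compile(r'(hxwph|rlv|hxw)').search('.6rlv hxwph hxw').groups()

('rlv',)

The match spans [2:5] → 'rlv'.
Captured: group 1 = 'rlv'.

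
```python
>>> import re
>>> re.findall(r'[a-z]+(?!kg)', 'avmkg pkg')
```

['avmkg', 'pkg']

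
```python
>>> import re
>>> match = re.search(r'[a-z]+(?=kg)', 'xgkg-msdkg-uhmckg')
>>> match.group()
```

'xg'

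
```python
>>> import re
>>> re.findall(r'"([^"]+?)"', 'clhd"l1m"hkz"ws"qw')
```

['l1m', 'ws']

One capturing group, so `findall` returns just the captured substring from each match — 2 in all.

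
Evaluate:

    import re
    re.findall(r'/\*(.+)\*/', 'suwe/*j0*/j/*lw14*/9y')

['j0*/j/*lw14']

Because there's exactly one group, `findall` drops the full match and keeps group 1 from the one hit.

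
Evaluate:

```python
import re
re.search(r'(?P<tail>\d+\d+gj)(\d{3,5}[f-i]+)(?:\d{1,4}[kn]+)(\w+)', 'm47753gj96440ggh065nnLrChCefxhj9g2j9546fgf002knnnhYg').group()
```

The pattern matches one or more of a digit, then one or more of a digit, then the literal 'gj' (captured as 'tail'); then 3 to 5 of a digit, then one or more of a character in [f-i] (captured); then 1 to 4 of a digit, then one or more of one of [kn] (non-capturing group); then one or more of a word character (captured).
Unlike `match`, `search` isn't anchored — it looks for the pattern anywhere in the string.
The match spans [1:52] → '47753gj96440ggh065nnLrChCefxhj9g2j9546fgf002knnnhYg'.
Captured: group 1 = '47753gj', group 2 = '96440ggh', group 3 = 'LrChCefxhj9g2j9546fgf002knnnhYg'.

'47753gj96440ggh065nnLrChCefxhj9g2j9546fgf002knnnhYg'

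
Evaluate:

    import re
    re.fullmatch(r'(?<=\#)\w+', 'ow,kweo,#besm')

None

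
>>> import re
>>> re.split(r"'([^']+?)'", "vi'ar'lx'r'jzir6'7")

['vi', 'ar', 'lx', 'r', "jzir6'7"]

Matches to split on: at [2:6] → "'ar'"; at [8:11] → "'r'".
`re.split` interleaves the captured-group text with the surrounding fragments.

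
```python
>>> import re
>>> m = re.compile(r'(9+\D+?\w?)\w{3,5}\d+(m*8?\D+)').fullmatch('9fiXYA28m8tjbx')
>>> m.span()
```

(0, 14)

`re.fullmatch` requires the pattern to consume the entire string.
The match spans [0:14] → '9fiXYA28m8tjbx'.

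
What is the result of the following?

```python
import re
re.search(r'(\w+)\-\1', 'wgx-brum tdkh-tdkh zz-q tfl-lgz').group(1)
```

'tdkh'

`\1` is not a pattern — it's the concrete string captured by group 1, re-applied verbatim.
`re.search` tries every starting position until one works.
The match spans [9:18] → 'tdkh-tdkh'.
Captured: group 1 = 'tdkh'.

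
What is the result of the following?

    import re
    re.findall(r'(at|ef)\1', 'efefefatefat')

['ef']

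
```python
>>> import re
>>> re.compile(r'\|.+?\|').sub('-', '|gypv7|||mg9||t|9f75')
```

'---9f75'

Matches: at [0:7] → '|gypv7|'; at [7:13] → '||mg9|'; at [13:16] → '|t|'.
Each match is replaced by '-'.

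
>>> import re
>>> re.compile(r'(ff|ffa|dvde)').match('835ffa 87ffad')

None

`re.match` only tries the pattern at the start of the string.
Here the pattern fails at index 0, so the call returns None.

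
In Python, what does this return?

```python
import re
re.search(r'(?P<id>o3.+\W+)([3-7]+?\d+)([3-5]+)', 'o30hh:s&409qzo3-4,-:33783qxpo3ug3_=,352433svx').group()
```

'o30hh:s&409qzo3-4,-:33783qxpo3ug3_=,352433'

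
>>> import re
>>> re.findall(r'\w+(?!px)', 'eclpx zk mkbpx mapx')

A negative assertion filters positions out without eating any characters.
Scanning left to right: at [0:5] → 'eclpx'; at [6:8] → 'zk'; at [9:14] → 'mkbpx'; at [15:19] → 'mapx'.
Since nothing is captured, `findall` lists the 4 matched substrings directly.

['eclpx', 'zk', 'mkbpx', 'mapx']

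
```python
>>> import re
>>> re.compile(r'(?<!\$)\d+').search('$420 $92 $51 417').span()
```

(2, 4)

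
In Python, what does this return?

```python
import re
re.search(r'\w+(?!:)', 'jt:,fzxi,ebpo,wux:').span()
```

(0, 1)

The negative lookaround is zero-width — it rules out positions where the adjacent text would match, without consuming anything.
`re.search` tries every starting position until one works.
The match spans [0:1] → 'j'.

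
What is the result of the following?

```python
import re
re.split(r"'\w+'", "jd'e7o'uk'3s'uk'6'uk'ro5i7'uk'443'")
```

['jd', 'uk', 'uk', 'uk', 'uk', '']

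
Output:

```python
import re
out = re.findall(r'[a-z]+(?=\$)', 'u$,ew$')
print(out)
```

['u', 'ew']

Because the assertion is zero-width, the text it checks is not consumed and won't appear in the result.
Walking the string: at [0:1] → 'u'; at [3:5] → 'ew'.
Since nothing is captured, `findall` lists the 2 matched substrings directly.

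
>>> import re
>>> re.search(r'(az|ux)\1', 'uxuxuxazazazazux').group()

'uxux'

`\1` has to match the exact text group 1 already captured.
The match spans [0:4] → 'uxux'.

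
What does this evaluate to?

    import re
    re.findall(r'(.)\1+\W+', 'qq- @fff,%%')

['q', 'f']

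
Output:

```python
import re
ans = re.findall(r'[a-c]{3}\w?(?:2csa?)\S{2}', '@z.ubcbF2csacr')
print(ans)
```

Pattern: exactly 3 of a character in [a-c], then optionally a word character; then the literal '2cs', then optionally a literal 'a' (non-capturing group); then exactly 2 of a non-whitespace character.
With no groups in the pattern, `findall` gives back each whole match — 1 here.

['bcbF2csacr']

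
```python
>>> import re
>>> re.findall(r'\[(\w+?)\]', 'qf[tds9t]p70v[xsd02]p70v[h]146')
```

['tds9t', 'xsd02', 'h']

With a single group, `findall` returns only what that group captured — 3 items.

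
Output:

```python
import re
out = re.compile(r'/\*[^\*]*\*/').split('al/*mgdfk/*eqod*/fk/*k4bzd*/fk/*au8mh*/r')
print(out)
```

['al/*mgdfk', 'fk', 'fk', 'r']

Matches to split on: at [9:17] → '/*eqod*/'; at [19:28] → '/*k4bzd*/'; at [30:39] → '/*au8mh*/'.
`split` removes every match and returns the 4 fragments in between.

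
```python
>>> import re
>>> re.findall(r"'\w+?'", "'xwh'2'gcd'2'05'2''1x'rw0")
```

Walking the string: at [0:5] → "'xwh'"; at [6:11] → "'gcd'"; at [12:16] → "'05'"; at [18:22] → "'1x'".
No capturing groups, so `findall` returns the 4 full match strings.

["'xwh'", "'gcd'", "'05'", "'1x'"]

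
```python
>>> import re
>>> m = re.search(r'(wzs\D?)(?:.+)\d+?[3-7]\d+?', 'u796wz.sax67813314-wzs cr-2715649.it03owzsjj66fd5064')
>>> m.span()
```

The pattern matches the literal 'wzs', then optionally a non-digit (captured); then one or more of any character (non-capturing group); then one or more of a digit (lazy), then a character in [3-7], then one or more of a digit (lazy).
`re.search` scans for the first position where the pattern succeeds.
The match spans [19:52] → 'wzs cr-2715649.it03owzsjj66fd5064'.
Captured: group 1 = 'wzs '.

(19, 52)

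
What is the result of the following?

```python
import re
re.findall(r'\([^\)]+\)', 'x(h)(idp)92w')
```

Walking the string: at [1:4] → '(h)'; at [4:9] → '(idp)'.
With no groups in the pattern, `findall` gives back each whole match — 2 here.

['(h)', '(idp)']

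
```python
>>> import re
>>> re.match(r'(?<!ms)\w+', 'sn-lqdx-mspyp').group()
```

'sn'

`(?!…)`/`(?<!…)` only lets a position through if the neighbouring text does NOT match; no characters are consumed.
`re.match` only tries the pattern at the start of the string.
The match spans [0:2] → 'sn'.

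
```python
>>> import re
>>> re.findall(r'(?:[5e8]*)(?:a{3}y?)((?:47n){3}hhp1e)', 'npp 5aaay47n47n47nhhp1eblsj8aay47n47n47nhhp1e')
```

['47n47n47nhhp1e']

With a single group, `findall` returns only what that group captured — 1 item.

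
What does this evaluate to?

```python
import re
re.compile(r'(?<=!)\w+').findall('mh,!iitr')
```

['iitr']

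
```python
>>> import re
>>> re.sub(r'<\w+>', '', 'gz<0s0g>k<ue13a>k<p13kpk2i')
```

'gzkk<p13kpk2i'

Matches: at [2:8] → '<0s0g>'; at [9:16] → '<ue13a>'.
Each match is replaced by ''.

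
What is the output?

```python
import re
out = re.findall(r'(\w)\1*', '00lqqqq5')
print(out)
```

['0', 'l', 'q', '5']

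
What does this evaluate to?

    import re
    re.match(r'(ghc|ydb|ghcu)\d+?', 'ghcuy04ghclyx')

`re.match` only tries the pattern at the start of the string.
Here the string doesn't start with a match, so the call returns None.

None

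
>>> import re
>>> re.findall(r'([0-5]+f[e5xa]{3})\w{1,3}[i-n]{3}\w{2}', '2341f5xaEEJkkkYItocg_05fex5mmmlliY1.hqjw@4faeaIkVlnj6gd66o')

This matches one or more of a character in [0-5], then the literal 'f', then exactly 3 of one of [e5xa] (captured); then 1 to 3 of a word character, then exactly 3 of a character in [i-n], then exactly 2 of a word character.
Walking the string: at [0:16] match '2341f5xaEEJkkkYI', group 1 = '2341f5xa'; at [21:35] match '05fex5mmmlliY1', group 1 = '05fex5'; at [41:54] match '4faeaIkVlnj6g', group 1 = '4faea'.
`findall` collects group 1 from each match (3 total).

['2341f5xa', '05fex5', '4faea']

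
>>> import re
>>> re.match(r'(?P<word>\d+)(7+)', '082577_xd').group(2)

The match spans [0:6] → '082577'.
Captured: group 1 = '08257', group 2 = '7'.

'7'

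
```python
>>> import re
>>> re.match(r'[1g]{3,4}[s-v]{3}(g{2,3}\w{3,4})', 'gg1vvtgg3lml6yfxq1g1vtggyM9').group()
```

Pattern: 3 to 4 of one of [1g], then exactly 3 of a character in [s-v]; then 2 to 3 of a literal 'g', then 3 to 4 of a word character (captured).
`re.match` only tries the pattern at the start of the string.
The match spans [0:12] → 'gg1vvtgg3lml'.
Captured: group 1 = 'gg3lml'.

'gg1vvtgg3lml'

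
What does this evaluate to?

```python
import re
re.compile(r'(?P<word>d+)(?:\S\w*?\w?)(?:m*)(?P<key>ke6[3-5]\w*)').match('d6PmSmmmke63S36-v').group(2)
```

The pattern matches one or more of a literal 'd' (captured as 'word'); then a non-whitespace character, then zero or more of a word character (lazy), then optionally a word character (non-capturing group); then zero or more of a literal 'm' (non-capturing group); then the literal 'ke6', then a character in [3-5], then zero or more of a word character (captured as 'key').
`re.match` won't scan ahead — the pattern has to work from the very first character.
The match spans [0:15] → 'd6PmSmmmke63S36'.
Captured: group 1 = 'd', group 2 = 'ke63S36'.

'ke63S36'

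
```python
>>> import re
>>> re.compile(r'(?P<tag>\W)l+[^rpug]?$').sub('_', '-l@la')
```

'-l_'

Pattern: a non-word character (captured as 'tag'); then one or more of a literal 'l', then optionally any character except [rpug]; then anchored at the end.
Matches: at [2:5] → '@la'.
Each match is replaced by '_'.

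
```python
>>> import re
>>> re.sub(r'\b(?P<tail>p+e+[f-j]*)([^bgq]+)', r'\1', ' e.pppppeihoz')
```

The pattern matches a word boundary (`\b`, zero-width); then one or more of the literal 'p', then one or more of the literal 'e', then zero or more of a character in [f-j] (captured as 'tail'); then one or more of any character except [bgq] (captured).
Matches: at [3:13] → 'pppppeihoz'.
`\1` in the replacement pulls in group 1's text for each match.

' e.pppppeih'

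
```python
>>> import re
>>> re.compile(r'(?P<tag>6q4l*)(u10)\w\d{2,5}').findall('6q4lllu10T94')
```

[('6q4lll', 'u10')]

`findall` packs the 2 group values into a tuple for every match.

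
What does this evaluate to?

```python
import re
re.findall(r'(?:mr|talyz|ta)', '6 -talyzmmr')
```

Alternation tries branches left to right and keeps the first one that lets the overall match succeed at that position.
Matches: at [3:8] → 'talyz'; at [9:11] → 'mr'.
Since nothing is captured, `findall` lists the 2 matched substrings directly.

['talyz', 'mr']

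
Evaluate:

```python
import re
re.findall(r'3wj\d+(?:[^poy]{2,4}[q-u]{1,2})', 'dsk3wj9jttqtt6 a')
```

The pattern matches the literal '3wj', then one or more of a digit; then 2 to 4 of any character except [poy], then 1 to 2 of a character in [q-u] (non-capturing group).
Since nothing is captured, `findall` lists the 1 matched substring directly.

['3wj9jttqtt']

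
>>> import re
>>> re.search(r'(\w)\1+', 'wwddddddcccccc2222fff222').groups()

('w',)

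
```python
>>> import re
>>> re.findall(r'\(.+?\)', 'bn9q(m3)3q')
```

['(m3)']

Matches: at [4:8] → '(m3)'.
No capturing groups, so `findall` returns the 1 full match string.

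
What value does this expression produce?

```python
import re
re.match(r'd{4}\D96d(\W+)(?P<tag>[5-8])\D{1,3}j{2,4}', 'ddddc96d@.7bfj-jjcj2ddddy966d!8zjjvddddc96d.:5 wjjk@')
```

None

`re.match` only tries the pattern at the start of the string.
Here position 0 doesn't satisfy it, so the call returns None.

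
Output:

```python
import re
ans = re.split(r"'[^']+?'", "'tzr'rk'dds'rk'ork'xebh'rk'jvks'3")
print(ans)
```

['', 'rk', 'rk', 'xebh', "jvks'3"]

`split` removes every match and returns the 5 fragments in between.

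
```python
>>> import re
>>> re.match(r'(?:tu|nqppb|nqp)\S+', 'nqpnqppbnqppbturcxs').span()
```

(0, 19)

`match` is anchored at position 0; if the pattern doesn't fit there, it returns None.
The match spans [0:19] → 'nqpnqppbnqppbturcxs'.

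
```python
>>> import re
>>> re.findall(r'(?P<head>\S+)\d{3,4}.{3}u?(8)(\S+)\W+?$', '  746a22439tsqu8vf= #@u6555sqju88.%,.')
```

[('#@u6', '8', '8.%,')]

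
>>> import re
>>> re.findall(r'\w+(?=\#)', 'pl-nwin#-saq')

['nwin']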